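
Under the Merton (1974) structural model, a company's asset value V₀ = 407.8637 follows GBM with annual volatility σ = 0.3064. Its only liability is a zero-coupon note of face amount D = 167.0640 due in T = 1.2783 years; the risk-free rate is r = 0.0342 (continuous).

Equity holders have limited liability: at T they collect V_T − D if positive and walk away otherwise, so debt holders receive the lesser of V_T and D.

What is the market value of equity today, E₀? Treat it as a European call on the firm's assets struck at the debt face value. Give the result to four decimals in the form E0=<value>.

d₁ = [ln(V₀/D) + (r + σ²/2)T] / (σ√T)
   = [ln(407.8637/167.0640) + (0.0342 + 0.5·0.3064²)·1.2783] / (0.3064·√1.2783)
   = [0.892556 + 0.103722] / 0.346422 = 2.875910
d₂ = d₁ − σ√T = 2.875910 − 0.346422 = 2.529489
N(d₁) = 0.997986,  N(d₂) = 0.994289,  e^(−rT) = 0.957224
E₀ = V₀·N(d₁) − D·e^(−rT)·N(d₂)
   = 407.8637·0.997986 − 167.0640·0.957224·0.994289 = 248.037824

E0=248.0378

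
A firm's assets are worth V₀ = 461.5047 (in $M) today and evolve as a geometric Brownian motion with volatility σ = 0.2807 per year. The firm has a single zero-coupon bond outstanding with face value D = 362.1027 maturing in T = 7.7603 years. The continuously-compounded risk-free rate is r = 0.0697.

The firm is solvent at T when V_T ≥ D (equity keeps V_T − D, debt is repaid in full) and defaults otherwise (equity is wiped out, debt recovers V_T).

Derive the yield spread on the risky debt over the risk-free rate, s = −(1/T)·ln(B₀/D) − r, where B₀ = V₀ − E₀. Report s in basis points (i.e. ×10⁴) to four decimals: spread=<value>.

spread=123.6566

d₁ = [ln(V₀/D) + (r + σ²/2)T] / (σ√T)
   = [ln(461.5047/362.1027) + (0.0697 + 0.5·0.2807²)·7.7603] / (0.2807·√7.7603)
   = [0.242564 + 0.846620] / 0.781955 = 1.392899
d₂ = d₁ − σ√T = 1.392899 − 0.781955 = 0.610944
N(d₁) = 0.918175,  N(d₂) = 0.729382,  e^(−rT) = 0.582228
E₀ = V₀·N(d₁) − D·e^(−rT)·N(d₂)
   = 461.5047·0.918175 − 362.1027·0.582228·0.729382 = 269.969089
B₀ = V₀ − E₀ = 461.5047 − 269.969089 = 191.535611
spread = −(1/T)·ln(B₀/D) − r = −(1/7.7603)·ln(191.535611/362.1027) − 0.0697 = 0.01236566
in basis points: 0.01236566 × 10⁴ = 123.6566 bp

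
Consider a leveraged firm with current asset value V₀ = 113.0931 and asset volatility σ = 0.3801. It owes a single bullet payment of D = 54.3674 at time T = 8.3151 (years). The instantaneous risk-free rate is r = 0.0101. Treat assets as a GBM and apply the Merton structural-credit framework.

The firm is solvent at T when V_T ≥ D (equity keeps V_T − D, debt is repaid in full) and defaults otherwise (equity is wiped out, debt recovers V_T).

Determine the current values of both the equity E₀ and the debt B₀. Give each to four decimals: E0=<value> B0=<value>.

E0=73.1130 B0=39.9801

d₁ = [ln(V₀/D) + (r + σ²/2)T] / (σ√T)
   = [ln(113.0931/54.3674) + (0.0101 + 0.5·0.3801²)·8.3151] / (0.3801·√8.3151)
   = [0.732447 + 0.684649] / 1.096053 = 1.292908
d₂ = d₁ − σ√T = 1.292908 − 1.096053 = 0.196854
N(d₁) = 0.901978,  N(d₂) = 0.578029,  e^(−rT) = 0.919447
E₀ = V₀·N(d₁) − D·e^(−rT)·N(d₂)
   = 113.0931·0.901978 − 54.3674·0.919447·0.578029 = 73.113038
B₀ = V₀ − E₀ = 113.0931 − 73.113038 = 39.980062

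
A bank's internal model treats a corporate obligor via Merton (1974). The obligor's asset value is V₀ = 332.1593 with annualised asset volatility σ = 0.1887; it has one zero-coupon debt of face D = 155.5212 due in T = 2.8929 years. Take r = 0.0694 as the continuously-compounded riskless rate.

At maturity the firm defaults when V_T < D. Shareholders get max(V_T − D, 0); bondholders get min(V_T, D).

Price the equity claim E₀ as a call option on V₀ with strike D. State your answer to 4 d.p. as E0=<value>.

E0=204.9528

d₁ = [ln(V₀/D) + (r + σ²/2)T] / (σ√T)
   = [ln(332.1593/155.5212) + (0.0694 + 0.5·0.1887²)·2.8929] / (0.1887·√2.8929)
   = [0.758833 + 0.252272] / 0.320951 = 3.150340
d₂ = d₁ − σ√T = 3.150340 − 0.320951 = 2.829389
N(d₁) = 0.999185,  N(d₂) = 0.997668,  e^(−rT) = 0.818103
E₀ = V₀·N(d₁) − D·e^(−rT)·N(d₂)
   = 332.1593·0.999185 − 155.5212·0.818103·0.997668 = 204.952811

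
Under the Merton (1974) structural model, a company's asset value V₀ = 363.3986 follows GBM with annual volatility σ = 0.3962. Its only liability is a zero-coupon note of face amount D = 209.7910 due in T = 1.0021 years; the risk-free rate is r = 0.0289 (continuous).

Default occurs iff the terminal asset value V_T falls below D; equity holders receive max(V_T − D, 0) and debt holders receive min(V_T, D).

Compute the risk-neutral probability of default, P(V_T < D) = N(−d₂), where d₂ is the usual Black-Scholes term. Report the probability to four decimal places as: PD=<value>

d₁ = [ln(V₀/D) + (r + σ²/2)T] / (σ√T)
   = [ln(363.3986/209.7910) + (0.0289 + 0.5·0.3962²)·1.0021] / (0.3962·√1.0021)
   = [0.549389 + 0.107613] / 0.396616 = 1.656518
d₂ = d₁ − σ√T = 1.656518 − 0.396616 = 1.259902
risk-neutral PD = N(−d₂) = N(-1.259902) = 0.103852

PD=0.1039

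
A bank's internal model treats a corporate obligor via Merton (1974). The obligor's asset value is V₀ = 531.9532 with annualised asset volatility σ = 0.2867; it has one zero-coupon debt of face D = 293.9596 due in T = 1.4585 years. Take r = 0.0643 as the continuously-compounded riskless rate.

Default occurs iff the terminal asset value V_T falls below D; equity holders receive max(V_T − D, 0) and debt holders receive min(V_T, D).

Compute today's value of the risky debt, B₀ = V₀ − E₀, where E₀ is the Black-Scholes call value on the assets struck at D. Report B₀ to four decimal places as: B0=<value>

d₁ = [ln(V₀/D) + (r + σ²/2)T] / (σ√T)
   = [ln(531.9532/293.9596) + (0.0643 + 0.5·0.2867²)·1.4585] / (0.2867·√1.4585)
   = [0.593113 + 0.153724] / 0.346243 = 2.156973
d₂ = d₁ − σ√T = 2.156973 − 0.346243 = 1.810731
N(d₁) = 0.984496,  N(d₂) = 0.964909,  e^(−rT) = 0.910482
E₀ = V₀·N(d₁) − D·e^(−rT)·N(d₂)
   = 531.9532·0.984496 − 293.9596·0.910482·0.964909 = 265.453053
B₀ = V₀ − E₀ = 531.9532 − 265.453053 = 266.500147

B0=266.5001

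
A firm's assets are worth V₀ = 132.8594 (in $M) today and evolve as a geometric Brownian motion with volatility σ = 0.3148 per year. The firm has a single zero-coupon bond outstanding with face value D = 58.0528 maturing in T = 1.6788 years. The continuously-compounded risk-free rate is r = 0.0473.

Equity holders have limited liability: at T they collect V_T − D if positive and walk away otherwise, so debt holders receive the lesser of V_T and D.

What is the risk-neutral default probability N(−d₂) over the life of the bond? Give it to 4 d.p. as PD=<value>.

PD=0.0217

d₁ = [ln(V₀/D) + (r + σ²/2)T] / (σ√T)
   = [ln(132.8594/58.0528) + (0.0473 + 0.5·0.3148²)·1.6788] / (0.3148·√1.6788)
   = [0.827938 + 0.162591] / 0.407882 = 2.428473
d₂ = d₁ − σ√T = 2.428473 − 0.407882 = 2.020591
risk-neutral PD = N(−d₂) = N(-2.020591) = 0.021661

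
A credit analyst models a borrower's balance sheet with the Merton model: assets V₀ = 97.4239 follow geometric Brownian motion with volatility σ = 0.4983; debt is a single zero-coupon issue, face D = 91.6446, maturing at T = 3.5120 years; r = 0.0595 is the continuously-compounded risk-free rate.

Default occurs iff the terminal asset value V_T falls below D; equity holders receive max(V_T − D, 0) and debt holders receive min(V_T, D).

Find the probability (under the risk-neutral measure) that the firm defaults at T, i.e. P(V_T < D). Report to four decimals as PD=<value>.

d₁ = [ln(V₀/D) + (r + σ²/2)T] / (σ√T)
   = [ln(97.4239/91.6446) + (0.0595 + 0.5·0.4983²)·3.5120] / (0.4983·√3.5120)
   = [0.061154 + 0.644984] / 0.933831 = 0.756173
d₂ = d₁ − σ√T = 0.756173 − 0.933831 = -0.177658
risk-neutral PD = N(−d₂) = N(0.177658) = 0.570504

PD=0.5705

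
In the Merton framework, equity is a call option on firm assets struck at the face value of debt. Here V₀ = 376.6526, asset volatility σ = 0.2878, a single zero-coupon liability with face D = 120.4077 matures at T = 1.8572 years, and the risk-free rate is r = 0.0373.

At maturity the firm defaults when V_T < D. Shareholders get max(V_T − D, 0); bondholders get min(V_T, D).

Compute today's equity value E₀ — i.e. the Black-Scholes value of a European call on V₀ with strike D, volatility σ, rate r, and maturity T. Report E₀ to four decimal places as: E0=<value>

E0=264.3261

d₁ = [ln(V₀/D) + (r + σ²/2)T] / (σ√T)
   = [ln(376.6526/120.4077) + (0.0373 + 0.5·0.2878²)·1.8572] / (0.2878·√1.8572)
   = [1.140440 + 0.146188] / 0.392211 = 3.280446
d₂ = d₁ − σ√T = 3.280446 − 0.392211 = 2.888235
N(d₁) = 0.999482,  N(d₂) = 0.998063,  e^(−rT) = 0.933071
E₀ = V₀·N(d₁) − D·e^(−rT)·N(d₂)
   = 376.6526·0.999482 − 120.4077·0.933071·0.998063 = 264.326058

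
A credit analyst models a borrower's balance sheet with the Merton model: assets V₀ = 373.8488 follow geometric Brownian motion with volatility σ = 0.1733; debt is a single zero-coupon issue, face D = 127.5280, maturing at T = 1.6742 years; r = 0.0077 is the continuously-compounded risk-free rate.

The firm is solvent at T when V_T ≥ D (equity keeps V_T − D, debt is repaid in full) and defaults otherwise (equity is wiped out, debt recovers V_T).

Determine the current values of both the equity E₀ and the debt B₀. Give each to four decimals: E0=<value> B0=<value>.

E0=247.9543 B0=125.8945

d₁ = [ln(V₀/D) + (r + σ²/2)T] / (σ√T)
   = [ln(373.8488/127.5280) + (0.0077 + 0.5·0.1733²)·1.6742] / (0.1733·√1.6742)
   = [1.075515 + 0.038032] / 0.224234 = 4.965997
d₂ = d₁ − σ√T = 4.965997 − 0.224234 = 4.741763
N(d₁) = 1.000000,  N(d₂) = 0.999999,  e^(−rT) = 0.987191
E₀ = V₀·N(d₁) − D·e^(−rT)·N(d₂)
   = 373.8488·1.000000 − 127.5280·0.987191·0.999999 = 247.954261
B₀ = V₀ − E₀ = 373.8488 − 247.954261 = 125.894539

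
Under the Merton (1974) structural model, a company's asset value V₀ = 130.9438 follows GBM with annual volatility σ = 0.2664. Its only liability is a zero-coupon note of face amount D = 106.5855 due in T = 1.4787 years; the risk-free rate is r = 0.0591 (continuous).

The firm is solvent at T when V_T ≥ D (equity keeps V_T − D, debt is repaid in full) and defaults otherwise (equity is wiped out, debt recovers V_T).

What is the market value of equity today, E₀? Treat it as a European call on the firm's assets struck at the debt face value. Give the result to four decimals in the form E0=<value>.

E0=36.8931

d₁ = [ln(V₀/D) + (r + σ²/2)T] / (σ√T)
   = [ln(130.9438/106.5855) + (0.0591 + 0.5·0.2664²)·1.4787] / (0.2664·√1.4787)
   = [0.205821 + 0.139862] / 0.323947 = 1.067096
d₂ = d₁ − σ√T = 1.067096 − 0.323947 = 0.743149
N(d₁) = 0.857036,  N(d₂) = 0.771304,  e^(−rT) = 0.916319
E₀ = V₀·N(d₁) − D·e^(−rT)·N(d₂)
   = 130.9438·0.857036 − 106.5855·0.916319·0.771304 = 36.893111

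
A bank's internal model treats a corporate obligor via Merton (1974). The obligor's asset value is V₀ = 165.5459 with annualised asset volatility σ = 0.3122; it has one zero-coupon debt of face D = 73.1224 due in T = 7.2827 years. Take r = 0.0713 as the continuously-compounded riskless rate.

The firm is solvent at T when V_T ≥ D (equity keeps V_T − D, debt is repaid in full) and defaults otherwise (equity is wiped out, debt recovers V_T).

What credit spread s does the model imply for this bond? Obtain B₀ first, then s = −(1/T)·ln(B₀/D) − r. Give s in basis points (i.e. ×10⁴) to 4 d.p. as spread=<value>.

spread=51.7313

d₁ = [ln(V₀/D) + (r + σ²/2)T] / (σ√T)
   = [ln(165.5459/73.1224) + (0.0713 + 0.5·0.3122²)·7.2827] / (0.3122·√7.2827)
   = [0.817114 + 0.874175] / 0.842518 = 2.007421
d₂ = d₁ − σ√T = 2.007421 − 0.842518 = 1.164904
N(d₁) = 0.977648,  N(d₂) = 0.877971,  e^(−rT) = 0.594963
E₀ = V₀·N(d₁) − D·e^(−rT)·N(d₂)
   = 165.5459·0.977648 − 73.1224·0.594963·0.877971 = 123.649333
B₀ = V₀ − E₀ = 165.5459 − 123.649333 = 41.896567
spread = −(1/T)·ln(B₀/D) − r = −(1/7.2827)·ln(41.896567/73.1224) − 0.0713 = 0.00517313
in basis points: 0.00517313 × 10⁴ = 51.7313 bp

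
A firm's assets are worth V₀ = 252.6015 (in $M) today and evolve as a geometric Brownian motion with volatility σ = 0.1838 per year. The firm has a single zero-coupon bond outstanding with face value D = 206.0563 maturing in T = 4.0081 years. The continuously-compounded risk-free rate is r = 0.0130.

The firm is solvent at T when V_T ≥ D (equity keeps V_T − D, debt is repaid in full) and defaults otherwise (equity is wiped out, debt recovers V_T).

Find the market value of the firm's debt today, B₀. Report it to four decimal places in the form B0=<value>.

d₁ = [ln(V₀/D) + (r + σ²/2)T] / (σ√T)
   = [ln(252.6015/206.0563) + (0.0130 + 0.5·0.1838²)·4.0081] / (0.1838·√4.0081)
   = [0.203664 + 0.119807] / 0.367972 = 0.879063
d₂ = d₁ − σ√T = 0.879063 − 0.367972 = 0.511091
N(d₁) = 0.810317,  N(d₂) = 0.695356,  e^(−rT) = 0.949229
E₀ = V₀·N(d₁) − D·e^(−rT)·N(d₂)
   = 252.6015·0.810317 − 206.0563·0.949229·0.695356 = 68.679208
B₀ = V₀ − E₀ = 252.6015 − 68.679208 = 183.922292

B0=183.9223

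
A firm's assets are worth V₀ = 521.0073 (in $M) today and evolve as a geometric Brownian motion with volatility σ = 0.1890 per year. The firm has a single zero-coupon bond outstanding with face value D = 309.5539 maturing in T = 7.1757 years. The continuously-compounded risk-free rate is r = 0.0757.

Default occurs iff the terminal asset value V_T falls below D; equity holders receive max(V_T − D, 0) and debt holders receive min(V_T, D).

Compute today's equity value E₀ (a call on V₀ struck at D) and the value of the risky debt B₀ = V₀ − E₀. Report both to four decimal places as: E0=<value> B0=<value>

d₁ = [ln(V₀/D) + (r + σ²/2)T] / (σ√T)
   = [ln(521.0073/309.5539) + (0.0757 + 0.5·0.1890²)·7.1757] / (0.1890·√7.1757)
   = [0.520632 + 0.671362] / 0.506284 = 2.354399
d₂ = d₁ − σ√T = 2.354399 − 0.506284 = 1.848115
N(d₁) = 0.990724,  N(d₂) = 0.967707,  e^(−rT) = 0.580886
E₀ = V₀·N(d₁) − D·e^(−rT)·N(d₂)
   = 521.0073·0.990724 − 309.5539·0.580886·0.967707 = 342.165438
B₀ = V₀ − E₀ = 521.0073 − 342.165438 = 178.841862

E0=342.1654 B0=178.8419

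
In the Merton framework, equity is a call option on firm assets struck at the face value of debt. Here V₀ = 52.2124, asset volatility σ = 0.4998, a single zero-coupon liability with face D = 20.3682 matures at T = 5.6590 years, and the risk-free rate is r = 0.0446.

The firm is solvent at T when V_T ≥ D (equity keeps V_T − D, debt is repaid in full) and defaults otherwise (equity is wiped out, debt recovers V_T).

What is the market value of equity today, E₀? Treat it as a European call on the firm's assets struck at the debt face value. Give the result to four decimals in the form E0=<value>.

E0=38.9150

d₁ = [ln(V₀/D) + (r + σ²/2)T] / (σ√T)
   = [ln(52.2124/20.3682) + (0.0446 + 0.5·0.4998²)·5.6590] / (0.4998·√5.6590)
   = [0.941345 + 0.959201] / 1.188957 = 1.598499
d₂ = d₁ − σ√T = 1.598499 − 1.188957 = 0.409542
N(d₁) = 0.945034,  N(d₂) = 0.658929,  e^(−rT) = 0.776941
E₀ = V₀·N(d₁) − D·e^(−rT)·N(d₂)
   = 52.2124·0.945034 − 20.3682·0.776941·0.658929 = 38.915020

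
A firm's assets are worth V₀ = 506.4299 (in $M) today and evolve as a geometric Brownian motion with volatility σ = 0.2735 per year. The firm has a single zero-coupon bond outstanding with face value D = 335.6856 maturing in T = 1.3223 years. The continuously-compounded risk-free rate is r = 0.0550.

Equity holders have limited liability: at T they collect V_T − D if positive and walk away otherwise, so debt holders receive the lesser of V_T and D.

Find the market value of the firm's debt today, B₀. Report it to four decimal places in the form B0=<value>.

B0=308.8162

d₁ = [ln(V₀/D) + (r + σ²/2)T] / (σ√T)
   = [ln(506.4299/335.6856) + (0.0550 + 0.5·0.2735²)·1.3223] / (0.2735·√1.3223)
   = [0.411211 + 0.122182] / 0.314501 = 1.695996
d₂ = d₁ − σ√T = 1.695996 − 0.314501 = 1.381495
N(d₁) = 0.955057,  N(d₂) = 0.916437,  e^(−rT) = 0.929855
E₀ = V₀·N(d₁) − D·e^(−rT)·N(d₂)
   = 506.4299·0.955057 − 335.6856·0.929855·0.916437 = 197.613695
B₀ = V₀ − E₀ = 506.4299 − 197.613695 = 308.816205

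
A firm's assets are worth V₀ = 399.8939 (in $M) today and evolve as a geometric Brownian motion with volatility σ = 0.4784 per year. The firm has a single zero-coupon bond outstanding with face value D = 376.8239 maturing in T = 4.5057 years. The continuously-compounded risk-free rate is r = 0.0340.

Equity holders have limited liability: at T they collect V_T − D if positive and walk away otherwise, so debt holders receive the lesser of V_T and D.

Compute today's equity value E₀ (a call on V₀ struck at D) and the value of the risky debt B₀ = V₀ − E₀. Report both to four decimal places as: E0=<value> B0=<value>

d₁ = [ln(V₀/D) + (r + σ²/2)T] / (σ√T)
   = [ln(399.8939/376.8239) + (0.0340 + 0.5·0.4784²)·4.5057] / (0.4784·√4.5057)
   = [0.059421 + 0.668796] / 1.015482 = 0.717115
d₂ = d₁ − σ√T = 0.717115 − 1.015482 = -0.298368
N(d₁) = 0.763348,  N(d₂) = 0.382711,  e^(−rT) = 0.857963
E₀ = V₀·N(d₁) − D·e^(−rT)·N(d₂)
   = 399.8939·0.763348 − 376.8239·0.857963·0.382711 = 181.527332
B₀ = V₀ − E₀ = 399.8939 − 181.527332 = 218.366568

E0=181.5273 B0=218.3666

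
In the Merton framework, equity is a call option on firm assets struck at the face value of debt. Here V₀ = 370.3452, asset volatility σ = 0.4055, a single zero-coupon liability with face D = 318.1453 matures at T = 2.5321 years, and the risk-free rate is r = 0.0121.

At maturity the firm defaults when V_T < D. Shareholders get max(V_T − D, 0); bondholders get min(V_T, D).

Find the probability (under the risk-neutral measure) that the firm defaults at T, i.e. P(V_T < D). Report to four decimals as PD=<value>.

d₁ = [ln(V₀/D) + (r + σ²/2)T] / (σ√T)
   = [ln(370.3452/318.1453) + (0.0121 + 0.5·0.4055²)·2.5321] / (0.4055·√2.5321)
   = [0.151927 + 0.238815] / 0.645255 = 0.605563
d₂ = d₁ − σ√T = 0.605563 − 0.645255 = -0.039692
risk-neutral PD = N(−d₂) = N(0.039692) = 0.515830

PD=0.5158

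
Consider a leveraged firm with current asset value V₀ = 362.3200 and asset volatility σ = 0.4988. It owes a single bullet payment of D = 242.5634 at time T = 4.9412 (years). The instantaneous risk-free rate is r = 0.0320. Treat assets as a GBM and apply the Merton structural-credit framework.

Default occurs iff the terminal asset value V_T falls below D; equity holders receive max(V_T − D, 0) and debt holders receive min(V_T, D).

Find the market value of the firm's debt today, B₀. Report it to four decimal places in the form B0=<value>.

d₁ = [ln(V₀/D) + (r + σ²/2)T] / (σ√T)
   = [ln(362.3200/242.5634) + (0.0320 + 0.5·0.4988²)·4.9412] / (0.4988·√4.9412)
   = [0.401265 + 0.772807] / 1.108773 = 1.058893
d₂ = d₁ − σ√T = 1.058893 − 1.108773 = -0.049880
N(d₁) = 0.855176,  N(d₂) = 0.480109,  e^(−rT) = 0.853749
E₀ = V₀·N(d₁) − D·e^(−rT)·N(d₂)
   = 362.3200·0.855176 − 242.5634·0.853749·0.480109 = 210.422376
B₀ = V₀ − E₀ = 362.3200 − 210.422376 = 151.897624

B0=151.8976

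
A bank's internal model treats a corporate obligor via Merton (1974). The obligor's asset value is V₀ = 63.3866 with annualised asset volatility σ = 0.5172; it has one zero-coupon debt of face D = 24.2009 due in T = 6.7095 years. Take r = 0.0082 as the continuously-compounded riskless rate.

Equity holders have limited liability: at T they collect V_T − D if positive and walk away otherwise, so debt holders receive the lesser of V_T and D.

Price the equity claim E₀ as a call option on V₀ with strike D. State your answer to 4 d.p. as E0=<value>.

E0=46.2697

d₁ = [ln(V₀/D) + (r + σ²/2)T] / (σ√T)
   = [ln(63.3866/24.2009) + (0.0082 + 0.5·0.5172²)·6.7095] / (0.5172·√6.7095)
   = [0.962863 + 0.952400] / 1.339688 = 1.429633
d₂ = d₁ − σ√T = 1.429633 − 1.339688 = 0.089946
N(d₁) = 0.923589,  N(d₂) = 0.535835,  e^(−rT) = 0.946468
E₀ = V₀·N(d₁) − D·e^(−rT)·N(d₂)
   = 63.3866·0.923589 − 24.2009·0.946468·0.535835 = 46.269657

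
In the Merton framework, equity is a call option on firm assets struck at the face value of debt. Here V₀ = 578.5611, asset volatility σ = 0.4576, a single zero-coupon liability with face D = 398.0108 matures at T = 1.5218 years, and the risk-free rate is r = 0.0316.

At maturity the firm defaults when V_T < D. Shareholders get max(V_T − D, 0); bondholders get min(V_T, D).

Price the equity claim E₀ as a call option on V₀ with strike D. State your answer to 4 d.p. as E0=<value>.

E0=233.2646

d₁ = [ln(V₀/D) + (r + σ²/2)T] / (σ√T)
   = [ln(578.5611/398.0108) + (0.0316 + 0.5·0.4576²)·1.5218] / (0.4576·√1.5218)
   = [0.374065 + 0.207420] / 0.564501 = 1.030086
d₂ = d₁ − σ√T = 1.030086 − 0.564501 = 0.465585
N(d₁) = 0.848515,  N(d₂) = 0.679244,  e^(−rT) = 0.953049
E₀ = V₀·N(d₁) − D·e^(−rT)·N(d₂)
   = 578.5611·0.848515 − 398.0108·0.953049·0.679244 = 233.264571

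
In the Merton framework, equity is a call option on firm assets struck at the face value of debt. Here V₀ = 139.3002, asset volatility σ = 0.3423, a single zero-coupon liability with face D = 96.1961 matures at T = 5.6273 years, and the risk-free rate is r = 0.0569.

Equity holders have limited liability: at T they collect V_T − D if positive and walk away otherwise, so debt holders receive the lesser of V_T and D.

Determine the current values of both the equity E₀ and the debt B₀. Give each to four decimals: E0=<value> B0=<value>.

d₁ = [ln(V₀/D) + (r + σ²/2)T] / (σ√T)
   = [ln(139.3002/96.1961) + (0.0569 + 0.5·0.3423²)·5.6273] / (0.3423·√5.6273)
   = [0.370243 + 0.649867] / 0.812002 = 1.256290
d₂ = d₁ − σ√T = 1.256290 − 0.812002 = 0.444288
N(d₁) = 0.895494,  N(d₂) = 0.671583,  e^(−rT) = 0.726009
E₀ = V₀·N(d₁) − D·e^(−rT)·N(d₂)
   = 139.3002·0.895494 − 96.1961·0.726009·0.671583 = 77.839760
B₀ = V₀ − E₀ = 139.3002 − 77.839760 = 61.460440

E0=77.8398 B0=61.4604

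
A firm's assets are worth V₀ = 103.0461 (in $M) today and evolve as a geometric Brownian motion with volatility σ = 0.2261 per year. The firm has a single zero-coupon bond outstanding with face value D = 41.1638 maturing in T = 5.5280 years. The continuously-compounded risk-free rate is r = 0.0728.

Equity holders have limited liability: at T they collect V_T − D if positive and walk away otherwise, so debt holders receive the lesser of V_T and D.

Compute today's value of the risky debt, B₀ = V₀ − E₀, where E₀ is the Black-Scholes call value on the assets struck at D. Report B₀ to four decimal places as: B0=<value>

B0=27.4677

d₁ = [ln(V₀/D) + (r + σ²/2)T] / (σ√T)
   = [ln(103.0461/41.1638) + (0.0728 + 0.5·0.2261²)·5.5280] / (0.2261·√5.5280)
   = [0.917617 + 0.543737] / 0.531600 = 2.748977
d₂ = d₁ − σ√T = 2.748977 − 0.531600 = 2.217377
N(d₁) = 0.997011,  N(d₂) = 0.986701,  e^(−rT) = 0.668688
E₀ = V₀·N(d₁) − D·e^(−rT)·N(d₂)
   = 103.0461·0.997011 − 41.1638·0.668688·0.986701 = 75.578422
B₀ = V₀ − E₀ = 103.0461 − 75.578422 = 27.467678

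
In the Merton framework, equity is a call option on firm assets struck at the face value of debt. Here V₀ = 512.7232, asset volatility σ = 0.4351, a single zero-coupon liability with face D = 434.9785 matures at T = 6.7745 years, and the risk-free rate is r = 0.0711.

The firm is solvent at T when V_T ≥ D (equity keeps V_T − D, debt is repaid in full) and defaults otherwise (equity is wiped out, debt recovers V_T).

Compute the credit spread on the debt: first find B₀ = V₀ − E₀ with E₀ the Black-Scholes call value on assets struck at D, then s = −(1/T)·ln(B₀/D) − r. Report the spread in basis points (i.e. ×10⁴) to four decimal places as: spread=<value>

spread=433.3356

d₁ = [ln(V₀/D) + (r + σ²/2)T] / (σ√T)
   = [ln(512.7232/434.9785) + (0.0711 + 0.5·0.4351²)·6.7745] / (0.4351·√6.7745)
   = [0.164440 + 1.122914] / 1.132473 = 1.136764
d₂ = d₁ − σ√T = 1.136764 − 1.132473 = 0.004291
N(d₁) = 0.872181,  N(d₂) = 0.501712,  e^(−rT) = 0.617753
E₀ = V₀·N(d₁) − D·e^(−rT)·N(d₂)
   = 512.7232·0.872181 − 434.9785·0.617753·0.501712 = 312.373081
B₀ = V₀ − E₀ = 512.7232 − 312.373081 = 200.350119
spread = −(1/T)·ln(B₀/D) − r = −(1/6.7745)·ln(200.350119/434.9785) − 0.0711 = 0.04333356
in basis points: 0.04333356 × 10⁴ = 433.3356 bp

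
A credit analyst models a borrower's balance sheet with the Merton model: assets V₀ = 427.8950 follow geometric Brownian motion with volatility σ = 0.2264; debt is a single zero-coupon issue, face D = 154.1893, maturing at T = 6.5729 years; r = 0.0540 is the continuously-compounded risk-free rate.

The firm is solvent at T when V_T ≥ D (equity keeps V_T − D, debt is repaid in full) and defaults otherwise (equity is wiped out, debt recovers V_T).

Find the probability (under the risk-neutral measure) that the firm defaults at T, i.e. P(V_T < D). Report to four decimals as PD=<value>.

d₁ = [ln(V₀/D) + (r + σ²/2)T] / (σ√T)
   = [ln(427.8950/154.1893) + (0.0540 + 0.5·0.2264²)·6.5729] / (0.2264·√6.5729)
   = [1.020697 + 0.523390] / 0.580437 = 2.660215
d₂ = d₁ − σ√T = 2.660215 − 0.580437 = 2.079778
risk-neutral PD = N(−d₂) = N(-2.079778) = 0.018773

PD=0.0188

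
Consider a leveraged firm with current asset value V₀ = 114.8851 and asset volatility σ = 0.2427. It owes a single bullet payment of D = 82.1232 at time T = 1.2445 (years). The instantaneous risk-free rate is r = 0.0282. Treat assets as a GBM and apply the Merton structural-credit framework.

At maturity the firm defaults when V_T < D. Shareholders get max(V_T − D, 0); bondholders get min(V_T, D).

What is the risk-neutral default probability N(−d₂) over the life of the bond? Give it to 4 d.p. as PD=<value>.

PD=0.1086

d₁ = [ln(V₀/D) + (r + σ²/2)T] / (σ√T)
   = [ln(114.8851/82.1232) + (0.0282 + 0.5·0.2427²)·1.2445] / (0.2427·√1.2445)
   = [0.335712 + 0.071747] / 0.270749 = 1.504933
d₂ = d₁ − σ√T = 1.504933 − 0.270749 = 1.234184
risk-neutral PD = N(−d₂) = N(-1.234184) = 0.108567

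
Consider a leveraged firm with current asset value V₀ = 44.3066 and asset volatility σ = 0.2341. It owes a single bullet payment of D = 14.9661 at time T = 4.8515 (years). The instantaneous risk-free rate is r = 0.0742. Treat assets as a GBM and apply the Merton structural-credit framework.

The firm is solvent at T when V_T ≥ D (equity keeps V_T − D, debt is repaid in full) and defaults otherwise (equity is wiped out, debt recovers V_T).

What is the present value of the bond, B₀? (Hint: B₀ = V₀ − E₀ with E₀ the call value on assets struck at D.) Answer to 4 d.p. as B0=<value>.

B0=10.4336

d₁ = [ln(V₀/D) + (r + σ²/2)T] / (σ√T)
   = [ln(44.3066/14.9661) + (0.0742 + 0.5·0.2341²)·4.8515] / (0.2341·√4.8515)
   = [1.085346 + 0.492919] / 0.515631 = 3.060839
d₂ = d₁ − σ√T = 3.060839 − 0.515631 = 2.545208
N(d₁) = 0.998896,  N(d₂) = 0.994539,  e^(−rT) = 0.697689
E₀ = V₀·N(d₁) − D·e^(−rT)·N(d₂)
   = 44.3066·0.998896 − 14.9661·0.697689·0.994539 = 33.873033
B₀ = V₀ − E₀ = 44.3066 − 33.873033 = 10.433567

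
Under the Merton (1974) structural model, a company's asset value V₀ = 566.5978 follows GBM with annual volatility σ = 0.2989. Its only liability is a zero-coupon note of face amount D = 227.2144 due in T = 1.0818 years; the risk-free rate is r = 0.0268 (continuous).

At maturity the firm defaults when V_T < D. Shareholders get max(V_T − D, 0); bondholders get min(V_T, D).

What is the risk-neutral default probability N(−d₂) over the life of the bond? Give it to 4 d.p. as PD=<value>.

PD=0.0020

d₁ = [ln(V₀/D) + (r + σ²/2)T] / (σ√T)
   = [ln(566.5978/227.2144) + (0.0268 + 0.5·0.2989²)·1.0818] / (0.2989·√1.0818)
   = [0.913756 + 0.077317] / 0.310885 = 3.187910
d₂ = d₁ − σ√T = 3.187910 − 0.310885 = 2.877025
risk-neutral PD = N(−d₂) = N(-2.877025) = 0.002007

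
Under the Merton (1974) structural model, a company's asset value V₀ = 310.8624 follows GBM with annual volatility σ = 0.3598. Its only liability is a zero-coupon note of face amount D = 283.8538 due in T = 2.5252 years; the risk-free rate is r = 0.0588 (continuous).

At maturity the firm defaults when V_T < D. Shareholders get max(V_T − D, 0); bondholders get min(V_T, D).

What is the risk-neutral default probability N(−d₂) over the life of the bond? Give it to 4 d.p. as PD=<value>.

d₁ = [ln(V₀/D) + (r + σ²/2)T] / (σ√T)
   = [ln(310.8624/283.8538) + (0.0588 + 0.5·0.3598²)·2.5252] / (0.3598·√2.5252)
   = [0.090891 + 0.311933] / 0.571754 = 0.704541
d₂ = d₁ − σ√T = 0.704541 − 0.571754 = 0.132787
risk-neutral PD = N(−d₂) = N(-0.132787) = 0.447181

PD=0.4472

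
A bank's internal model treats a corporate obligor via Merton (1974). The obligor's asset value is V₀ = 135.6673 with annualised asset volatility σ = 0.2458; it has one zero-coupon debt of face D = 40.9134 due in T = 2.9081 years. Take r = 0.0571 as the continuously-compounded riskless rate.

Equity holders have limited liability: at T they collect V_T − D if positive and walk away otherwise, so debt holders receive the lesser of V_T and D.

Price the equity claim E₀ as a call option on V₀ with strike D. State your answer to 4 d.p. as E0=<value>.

d₁ = [ln(V₀/D) + (r + σ²/2)T] / (σ√T)
   = [ln(135.6673/40.9134) + (0.0571 + 0.5·0.2458²)·2.9081] / (0.2458·√2.9081)
   = [1.198748 + 0.253903] / 0.419166 = 3.465570
d₂ = d₁ − σ√T = 3.465570 − 0.419166 = 3.046403
N(d₁) = 0.999735,  N(d₂) = 0.998842,  e^(−rT) = 0.847002
E₀ = V₀·N(d₁) − D·e^(−rT)·N(d₂)
   = 135.6673·0.999735 − 40.9134·0.847002·0.998842 = 101.017815

E0=101.0178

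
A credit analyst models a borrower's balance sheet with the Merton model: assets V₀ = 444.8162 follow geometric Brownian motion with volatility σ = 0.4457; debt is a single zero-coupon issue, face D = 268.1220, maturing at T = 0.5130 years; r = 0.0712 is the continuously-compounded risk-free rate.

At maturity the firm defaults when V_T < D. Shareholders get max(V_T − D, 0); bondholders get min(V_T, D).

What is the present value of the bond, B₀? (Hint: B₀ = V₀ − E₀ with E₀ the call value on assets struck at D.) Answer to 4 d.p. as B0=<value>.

B0=256.5454

d₁ = [ln(V₀/D) + (r + σ²/2)T] / (σ√T)
   = [ln(444.8162/268.1220) + (0.0712 + 0.5·0.4457²)·0.5130] / (0.4457·√0.5130)
   = [0.506219 + 0.087479] / 0.319228 = 1.859792
d₂ = d₁ − σ√T = 1.859792 − 0.319228 = 1.540563
N(d₁) = 0.968542,  N(d₂) = 0.938288,  e^(−rT) = 0.964133
E₀ = V₀·N(d₁) − D·e^(−rT)·N(d₂)
   = 444.8162·0.968542 − 268.1220·0.964133·0.938288 = 188.270779
B₀ = V₀ − E₀ = 444.8162 − 188.270779 = 256.545421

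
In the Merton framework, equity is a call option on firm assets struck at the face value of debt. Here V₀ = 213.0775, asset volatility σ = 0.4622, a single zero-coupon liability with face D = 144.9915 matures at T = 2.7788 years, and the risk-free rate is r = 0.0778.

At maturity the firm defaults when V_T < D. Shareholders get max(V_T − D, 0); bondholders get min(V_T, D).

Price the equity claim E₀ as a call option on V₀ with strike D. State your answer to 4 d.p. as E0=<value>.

E0=110.7609

d₁ = [ln(V₀/D) + (r + σ²/2)T] / (σ√T)
   = [ln(213.0775/144.9915) + (0.0778 + 0.5·0.4622²)·2.7788] / (0.4622·√2.7788)
   = [0.384981 + 0.513007] / 0.770475 = 1.165498
d₂ = d₁ − σ√T = 1.165498 − 0.770475 = 0.395023
N(d₁) = 0.878091,  N(d₂) = 0.653587,  e^(−rT) = 0.805582
E₀ = V₀·N(d₁) − D·e^(−rT)·N(d₂)
   = 213.0775·0.878091 − 144.9915·0.805582·0.653587 = 110.760893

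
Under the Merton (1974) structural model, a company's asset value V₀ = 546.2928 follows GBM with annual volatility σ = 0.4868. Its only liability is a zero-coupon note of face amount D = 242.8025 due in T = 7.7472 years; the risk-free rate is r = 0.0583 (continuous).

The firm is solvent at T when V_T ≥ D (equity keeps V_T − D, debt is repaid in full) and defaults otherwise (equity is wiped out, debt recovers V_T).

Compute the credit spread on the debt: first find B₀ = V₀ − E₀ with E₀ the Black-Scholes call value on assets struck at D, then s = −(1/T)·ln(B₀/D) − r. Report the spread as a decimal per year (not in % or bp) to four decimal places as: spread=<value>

spread=0.0304

d₁ = [ln(V₀/D) + (r + σ²/2)T] / (σ√T)
   = [ln(546.2928/242.8025) + (0.0583 + 0.5·0.4868²)·7.7472] / (0.4868·√7.7472)
   = [0.810907 + 1.369605] / 1.354949 = 1.609294
d₂ = d₁ − σ√T = 1.609294 − 1.354949 = 0.254345
N(d₁) = 0.946224,  N(d₂) = 0.600386,  e^(−rT) = 0.636569
E₀ = V₀·N(d₁) − D·e^(−rT)·N(d₂)
   = 546.2928·0.946224 − 242.8025·0.636569·0.600386 = 424.119368
B₀ = V₀ − E₀ = 546.2928 − 424.119368 = 122.173432
spread = −(1/T)·ln(B₀/D) − r = −(1/7.7472)·ln(122.173432/242.8025) − 0.0583 = 0.03035225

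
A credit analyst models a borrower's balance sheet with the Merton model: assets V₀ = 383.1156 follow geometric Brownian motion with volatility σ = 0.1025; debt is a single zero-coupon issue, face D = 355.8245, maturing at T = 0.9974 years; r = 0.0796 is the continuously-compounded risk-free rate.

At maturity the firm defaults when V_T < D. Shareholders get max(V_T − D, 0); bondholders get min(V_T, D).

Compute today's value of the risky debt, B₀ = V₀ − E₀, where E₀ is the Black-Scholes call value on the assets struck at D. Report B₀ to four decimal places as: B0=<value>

d₁ = [ln(V₀/D) + (r + σ²/2)T] / (σ√T)
   = [ln(383.1156/355.8245) + (0.0796 + 0.5·0.1025²)·0.9974] / (0.1025·√0.9974)
   = [0.073899 + 0.084633] / 0.102367 = 1.548665
d₂ = d₁ − σ√T = 1.548665 − 0.102367 = 1.446298
N(d₁) = 0.939269,  N(d₂) = 0.925953,  e^(−rT) = 0.923677
E₀ = V₀·N(d₁) − D·e^(−rT)·N(d₂)
   = 383.1156·0.939269 − 355.8245·0.923677·0.925953 = 55.518433
B₀ = V₀ − E₀ = 383.1156 − 55.518433 = 327.597167

B0=327.5972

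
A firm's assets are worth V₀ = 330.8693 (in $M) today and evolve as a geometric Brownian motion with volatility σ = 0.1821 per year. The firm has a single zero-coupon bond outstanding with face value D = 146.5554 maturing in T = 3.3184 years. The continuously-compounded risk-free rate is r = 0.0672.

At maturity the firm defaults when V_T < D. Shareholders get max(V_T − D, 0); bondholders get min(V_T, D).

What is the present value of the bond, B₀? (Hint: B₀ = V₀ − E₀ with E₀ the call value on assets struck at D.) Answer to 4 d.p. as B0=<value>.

d₁ = [ln(V₀/D) + (r + σ²/2)T] / (σ√T)
   = [ln(330.8693/146.5554) + (0.0672 + 0.5·0.1821²)·3.3184] / (0.1821·√3.3184)
   = [0.814320 + 0.278016] / 0.331722 = 3.292926
d₂ = d₁ − σ√T = 3.292926 − 0.331722 = 2.961204
N(d₁) = 0.999504,  N(d₂) = 0.998468,  e^(−rT) = 0.800118
E₀ = V₀·N(d₁) − D·e^(−rT)·N(d₂)
   = 330.8693·0.999504 − 146.5554·0.800118·0.998468 = 213.623374
B₀ = V₀ − E₀ = 330.8693 − 213.623374 = 117.245926

B0=117.2459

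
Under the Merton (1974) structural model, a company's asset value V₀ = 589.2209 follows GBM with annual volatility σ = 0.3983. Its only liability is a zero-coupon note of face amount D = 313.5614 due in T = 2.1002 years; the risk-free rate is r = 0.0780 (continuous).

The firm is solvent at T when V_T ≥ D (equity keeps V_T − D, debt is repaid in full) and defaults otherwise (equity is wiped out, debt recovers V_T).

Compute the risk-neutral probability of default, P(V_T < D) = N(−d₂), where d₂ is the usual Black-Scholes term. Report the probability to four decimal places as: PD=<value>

d₁ = [ln(V₀/D) + (r + σ²/2)T] / (σ√T)
   = [ln(589.2209/313.5614) + (0.0780 + 0.5·0.3983²)·2.1002] / (0.3983·√2.1002)
   = [0.630806 + 0.330406] / 0.577219 = 1.665247
d₂ = d₁ − σ√T = 1.665247 − 0.577219 = 1.088028
risk-neutral PD = N(−d₂) = N(-1.088028) = 0.138291

PD=0.1383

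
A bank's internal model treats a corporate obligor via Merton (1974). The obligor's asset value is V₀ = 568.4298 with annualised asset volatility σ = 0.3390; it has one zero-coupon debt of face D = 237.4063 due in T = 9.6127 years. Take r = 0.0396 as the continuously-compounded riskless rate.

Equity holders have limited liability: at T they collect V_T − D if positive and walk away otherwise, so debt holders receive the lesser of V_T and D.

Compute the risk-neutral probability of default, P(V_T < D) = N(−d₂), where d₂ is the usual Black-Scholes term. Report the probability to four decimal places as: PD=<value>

PD=0.2523

d₁ = [ln(V₀/D) + (r + σ²/2)T] / (σ√T)
   = [ln(568.4298/237.4063) + (0.0396 + 0.5·0.3390²)·9.6127] / (0.3390·√9.6127)
   = [0.873105 + 0.933013] / 1.051048 = 1.718398
d₂ = d₁ − σ√T = 1.718398 − 1.051048 = 0.667351
risk-neutral PD = N(−d₂) = N(-0.667351) = 0.252274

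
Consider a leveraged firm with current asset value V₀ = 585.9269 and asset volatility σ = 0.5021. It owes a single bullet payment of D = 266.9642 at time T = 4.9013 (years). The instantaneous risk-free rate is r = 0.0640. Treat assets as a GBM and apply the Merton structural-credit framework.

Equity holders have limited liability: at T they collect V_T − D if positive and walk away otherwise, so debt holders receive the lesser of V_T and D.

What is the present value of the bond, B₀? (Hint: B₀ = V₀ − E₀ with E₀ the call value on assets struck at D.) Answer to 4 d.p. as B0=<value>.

B0=166.0891

d₁ = [ln(V₀/D) + (r + σ²/2)T] / (σ√T)
   = [ln(585.9269/266.9642) + (0.0640 + 0.5·0.5021²)·4.9013] / (0.5021·√4.9013)
   = [0.786080 + 0.931503] / 1.111593 = 1.545155
d₂ = d₁ − σ√T = 1.545155 − 1.111593 = 0.433562
N(d₁) = 0.938846,  N(d₂) = 0.667697,  e^(−rT) = 0.730750
E₀ = V₀·N(d₁) − D·e^(−rT)·N(d₂)
   = 585.9269·0.938846 − 266.9642·0.730750·0.667697 = 419.837813
B₀ = V₀ − E₀ = 585.9269 − 419.837813 = 166.089087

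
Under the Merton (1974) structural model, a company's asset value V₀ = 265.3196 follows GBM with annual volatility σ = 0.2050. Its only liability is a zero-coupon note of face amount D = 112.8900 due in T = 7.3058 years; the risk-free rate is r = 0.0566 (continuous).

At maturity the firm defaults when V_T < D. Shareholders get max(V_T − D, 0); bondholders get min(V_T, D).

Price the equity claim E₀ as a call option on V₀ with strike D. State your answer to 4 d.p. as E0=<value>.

d₁ = [ln(V₀/D) + (r + σ²/2)T] / (σ√T)
   = [ln(265.3196/112.8900) + (0.0566 + 0.5·0.2050²)·7.3058] / (0.2050·√7.3058)
   = [0.854521 + 0.567021] / 0.554099 = 2.565501
d₂ = d₁ − σ√T = 2.565501 − 0.554099 = 2.011401
N(d₁) = 0.994849,  N(d₂) = 0.977858,  e^(−rT) = 0.661326
E₀ = V₀·N(d₁) − D·e^(−rT)·N(d₂)
   = 265.3196·0.994849 − 112.8900·0.661326·0.977858 = 190.948771

E0=190.9488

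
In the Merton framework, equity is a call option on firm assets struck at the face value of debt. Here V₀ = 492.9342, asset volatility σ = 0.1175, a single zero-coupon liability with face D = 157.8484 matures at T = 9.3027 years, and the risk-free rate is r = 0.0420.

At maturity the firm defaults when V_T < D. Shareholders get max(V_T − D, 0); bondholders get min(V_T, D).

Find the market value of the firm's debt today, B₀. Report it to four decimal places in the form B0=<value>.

d₁ = [ln(V₀/D) + (r + σ²/2)T] / (σ√T)
   = [ln(492.9342/157.8484) + (0.0420 + 0.5·0.1175²)·9.3027] / (0.1175·√9.3027)
   = [1.138741 + 0.454931] / 0.358379 = 4.446891
d₂ = d₁ − σ√T = 4.446891 − 0.358379 = 4.088512
N(d₁) = 0.999996,  N(d₂) = 0.999978,  e^(−rT) = 0.676574
E₀ = V₀·N(d₁) − D·e^(−rT)·N(d₂)
   = 492.9342·0.999996 − 157.8484·0.676574·0.999978 = 386.138242
B₀ = V₀ − E₀ = 492.9342 − 386.138242 = 106.795958

B0=106.7960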